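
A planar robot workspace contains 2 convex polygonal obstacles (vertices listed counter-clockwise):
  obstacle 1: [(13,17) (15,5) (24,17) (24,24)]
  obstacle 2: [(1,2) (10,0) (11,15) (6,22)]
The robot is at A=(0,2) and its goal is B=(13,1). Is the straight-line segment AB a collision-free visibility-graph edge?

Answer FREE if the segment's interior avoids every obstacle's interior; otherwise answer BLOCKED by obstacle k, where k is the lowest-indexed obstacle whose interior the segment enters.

BLOCKED by obstacle 2

Obstacle 1 [(13,17) (15,5) (24,17) (24,24)]:
  edge (13,17)–(15,5): clear
  edge (15,5)–(24,17): clear
  edge (24,17)–(24,24): clear
  edge (24,24)–(13,17): clear
  midpoint (13/2,3/2) outside
  → clear
Obstacle 2 [(1,2) (10,0) (11,15) (6,22)]:
  edge (1,2)–(10,0): crosses AB
  edge (10,0)–(11,15): crosses AB
  edge (11,15)–(6,22): clear
  edge (6,22)–(1,2): clear
  → BLOCKED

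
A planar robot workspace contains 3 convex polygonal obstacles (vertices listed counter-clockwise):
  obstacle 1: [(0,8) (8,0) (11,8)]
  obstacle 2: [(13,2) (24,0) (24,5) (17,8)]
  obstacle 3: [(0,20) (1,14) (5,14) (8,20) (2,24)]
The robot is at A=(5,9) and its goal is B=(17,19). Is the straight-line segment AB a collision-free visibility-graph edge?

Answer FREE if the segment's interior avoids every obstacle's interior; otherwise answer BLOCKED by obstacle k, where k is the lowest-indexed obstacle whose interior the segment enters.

Obstacle 1 [(0,8) (8,0) (11,8)]:
  edge (0,8)–(8,0): clear
  edge (8,0)–(11,8): clear
  edge (11,8)–(0,8): clear
  midpoint (11,14) outside
  → clear
Obstacle 2 [(13,2) (24,0) (24,5) (17,8)]:
  edge (13,2)–(24,0): clear
  edge (24,0)–(24,5): clear
  edge (24,5)–(17,8): clear
  edge (17,8)–(13,2): clear
  midpoint (11,14) outside
  → clear
Obstacle 3 [(0,20) (1,14) (5,14) (8,20) (2,24)]:
  edge (0,20)–(1,14): clear
  edge (1,14)–(5,14): clear
  edge (5,14)–(8,20): clear
  edge (8,20)–(2,24): clear
  edge (2,24)–(0,20): clear
  midpoint (11,14) outside
  → clear

FREE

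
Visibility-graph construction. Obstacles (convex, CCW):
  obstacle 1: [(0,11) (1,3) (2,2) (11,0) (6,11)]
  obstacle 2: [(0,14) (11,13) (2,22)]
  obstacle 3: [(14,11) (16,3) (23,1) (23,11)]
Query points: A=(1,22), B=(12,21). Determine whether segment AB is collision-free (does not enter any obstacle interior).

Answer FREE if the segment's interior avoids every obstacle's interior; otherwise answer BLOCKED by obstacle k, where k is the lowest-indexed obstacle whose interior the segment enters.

BLOCKED by obstacle 2

Obstacle 1 [(0,11) (1,3) (2,2) (11,0) (6,11)]:
  edge (0,11)–(1,3): clear
  edge (1,3)–(2,2): clear
  edge (2,2)–(11,0): clear
  edge (11,0)–(6,11): clear
  edge (6,11)–(0,11): clear
  midpoint (13/2,43/2) outside
  → clear
Obstacle 2 [(0,14) (11,13) (2,22)]:
  edge (0,14)–(11,13): clear
  edge (11,13)–(2,22): crosses AB
  edge (2,22)–(0,14): crosses AB
  → BLOCKED
Obstacle 3 [(14,11) (16,3) (23,1) (23,11)]:
  edge (14,11)–(16,3): clear
  edge (16,3)–(23,1): clear
  edge (23,1)–(23,11): clear
  edge (23,11)–(14,11): clear
  midpoint (13/2,43/2) outside
  → clear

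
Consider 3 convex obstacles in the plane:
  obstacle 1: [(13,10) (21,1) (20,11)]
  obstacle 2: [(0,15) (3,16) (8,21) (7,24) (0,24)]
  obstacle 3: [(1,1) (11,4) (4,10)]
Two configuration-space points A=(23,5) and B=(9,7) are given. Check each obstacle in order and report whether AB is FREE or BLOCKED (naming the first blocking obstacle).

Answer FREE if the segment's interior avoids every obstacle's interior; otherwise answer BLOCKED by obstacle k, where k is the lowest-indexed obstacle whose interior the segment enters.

Obstacle 1 [(13,10) (21,1) (20,11)]:
  edge (13,10)–(21,1): crosses AB
  edge (21,1)–(20,11): crosses AB
  edge (20,11)–(13,10): clear
  → BLOCKED
Obstacle 2 [(0,15) (3,16) (8,21) (7,24) (0,24)]:
  edge (0,15)–(3,16): clear
  edge (3,16)–(8,21): clear
  edge (8,21)–(7,24): clear
  edge (7,24)–(0,24): clear
  edge (0,24)–(0,15): clear
  midpoint (16,6) outside
  → clear
Obstacle 3 [(1,1) (11,4) (4,10)]:
  edge (1,1)–(11,4): clear
  edge (11,4)–(4,10): clear
  edge (4,10)–(1,1): clear
  midpoint (16,6) outside
  → clear

BLOCKED by obstacle 1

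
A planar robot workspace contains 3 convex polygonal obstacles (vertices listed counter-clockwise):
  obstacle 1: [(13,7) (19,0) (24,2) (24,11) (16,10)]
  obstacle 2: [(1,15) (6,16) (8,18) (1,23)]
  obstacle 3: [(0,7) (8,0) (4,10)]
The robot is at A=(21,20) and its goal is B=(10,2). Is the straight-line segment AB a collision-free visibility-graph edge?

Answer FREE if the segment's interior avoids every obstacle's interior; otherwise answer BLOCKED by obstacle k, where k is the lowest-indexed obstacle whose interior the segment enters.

BLOCKED by obstacle 1

Obstacle 1 [(13,7) (19,0) (24,2) (24,11) (16,10)]:
  edge (13,7)–(19,0): crosses AB
  edge (19,0)–(24,2): clear
  edge (24,2)–(24,11): clear
  edge (24,11)–(16,10): clear
  edge (16,10)–(13,7): crosses AB
  → BLOCKED
Obstacle 2 [(1,15) (6,16) (8,18) (1,23)]:
  edge (1,15)–(6,16): clear
  edge (6,16)–(8,18): clear
  edge (8,18)–(1,23): clear
  edge (1,23)–(1,15): clear
  midpoint (31/2,11) outside
  → clear
Obstacle 3 [(0,7) (8,0) (4,10)]:
  edge (0,7)–(8,0): clear
  edge (8,0)–(4,10): clear
  edge (4,10)–(0,7): clear
  midpoint (31/2,11) outside
  → clear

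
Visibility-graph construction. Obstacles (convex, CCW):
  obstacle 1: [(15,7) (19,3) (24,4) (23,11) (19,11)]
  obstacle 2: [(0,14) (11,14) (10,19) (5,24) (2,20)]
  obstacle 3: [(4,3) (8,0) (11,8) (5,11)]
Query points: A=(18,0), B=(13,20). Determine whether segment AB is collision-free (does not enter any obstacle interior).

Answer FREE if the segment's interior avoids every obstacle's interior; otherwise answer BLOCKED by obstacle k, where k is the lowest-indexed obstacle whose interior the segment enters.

BLOCKED by obstacle 1

Obstacle 1 [(15,7) (19,3) (24,4) (23,11) (19,11)]:
  edge (15,7)–(19,3): crosses AB
  edge (19,3)–(24,4): clear
  edge (24,4)–(23,11): clear
  edge (23,11)–(19,11): clear
  edge (19,11)–(15,7): crosses AB
  → BLOCKED
Obstacle 2 [(0,14) (11,14) (10,19) (5,24) (2,20)]:
  edge (0,14)–(11,14): clear
  edge (11,14)–(10,19): clear
  edge (10,19)–(5,24): clear
  edge (5,24)–(2,20): clear
  edge (2,20)–(0,14): clear
  midpoint (31/2,10) outside
  → clear
Obstacle 3 [(4,3) (8,0) (11,8) (5,11)]:
  edge (4,3)–(8,0): clear
  edge (8,0)–(11,8): clear
  edge (11,8)–(5,11): clear
  edge (5,11)–(4,3): clear
  midpoint (31/2,10) outside
  → clear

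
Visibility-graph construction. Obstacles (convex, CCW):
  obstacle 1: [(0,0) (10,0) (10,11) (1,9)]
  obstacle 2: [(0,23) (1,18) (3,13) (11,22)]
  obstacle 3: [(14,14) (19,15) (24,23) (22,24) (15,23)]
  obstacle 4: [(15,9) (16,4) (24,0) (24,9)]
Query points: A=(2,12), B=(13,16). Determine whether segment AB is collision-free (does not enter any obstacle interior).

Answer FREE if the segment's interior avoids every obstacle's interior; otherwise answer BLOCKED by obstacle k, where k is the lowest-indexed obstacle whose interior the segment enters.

FREE

Obstacle 1 [(0,0) (10,0) (10,11) (1,9)]:
  edge (0,0)–(10,0): clear
  edge (10,0)–(10,11): clear
  edge (10,11)–(1,9): clear
  edge (1,9)–(0,0): clear
  midpoint (15/2,14) outside
  → clear
Obstacle 2 [(0,23) (1,18) (3,13) (11,22)]:
  edge (0,23)–(1,18): clear
  edge (1,18)–(3,13): clear
  edge (3,13)–(11,22): clear
  edge (11,22)–(0,23): clear
  midpoint (15/2,14) outside
  → clear
Obstacle 3 [(14,14) (19,15) (24,23) (22,24) (15,23)]:
  edge (14,14)–(19,15): clear
  edge (19,15)–(24,23): clear
  edge (24,23)–(22,24): clear
  edge (22,24)–(15,23): clear
  edge (15,23)–(14,14): clear
  midpoint (15/2,14) outside
  → clear
Obstacle 4 [(15,9) (16,4) (24,0) (24,9)]:
  edge (15,9)–(16,4): clear
  edge (16,4)–(24,0): clear
  edge (24,0)–(24,9): clear
  edge (24,9)–(15,9): clear
  midpoint (15/2,14) outside
  → clear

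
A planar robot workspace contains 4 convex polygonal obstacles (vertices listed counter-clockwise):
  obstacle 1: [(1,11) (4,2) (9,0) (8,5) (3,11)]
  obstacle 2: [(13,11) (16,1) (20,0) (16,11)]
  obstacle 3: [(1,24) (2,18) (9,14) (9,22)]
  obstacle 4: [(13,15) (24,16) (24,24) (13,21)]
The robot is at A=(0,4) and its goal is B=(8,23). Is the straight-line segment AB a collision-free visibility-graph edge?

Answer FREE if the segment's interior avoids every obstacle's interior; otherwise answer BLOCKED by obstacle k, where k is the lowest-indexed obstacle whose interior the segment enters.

BLOCKED by obstacle 1

Obstacle 1 [(1,11) (4,2) (9,0) (8,5) (3,11)]:
  edge (1,11)–(4,2): crosses AB
  edge (4,2)–(9,0): clear
  edge (9,0)–(8,5): clear
  edge (8,5)–(3,11): clear
  edge (3,11)–(1,11): crosses AB
  → BLOCKED
Obstacle 2 [(13,11) (16,1) (20,0) (16,11)]:
  edge (13,11)–(16,1): clear
  edge (16,1)–(20,0): clear
  edge (20,0)–(16,11): clear
  edge (16,11)–(13,11): clear
  midpoint (4,27/2) outside
  → clear
Obstacle 3 [(1,24) (2,18) (9,14) (9,22)]:
  edge (1,24)–(2,18): clear
  edge (2,18)–(9,14): crosses AB
  edge (9,14)–(9,22): clear
  edge (9,22)–(1,24): crosses AB
  → BLOCKED
Obstacle 4 [(13,15) (24,16) (24,24) (13,21)]:
  edge (13,15)–(24,16): clear
  edge (24,16)–(24,24): clear
  edge (24,24)–(13,21): clear
  edge (13,21)–(13,15): clear
  midpoint (4,27/2) outside
  → clear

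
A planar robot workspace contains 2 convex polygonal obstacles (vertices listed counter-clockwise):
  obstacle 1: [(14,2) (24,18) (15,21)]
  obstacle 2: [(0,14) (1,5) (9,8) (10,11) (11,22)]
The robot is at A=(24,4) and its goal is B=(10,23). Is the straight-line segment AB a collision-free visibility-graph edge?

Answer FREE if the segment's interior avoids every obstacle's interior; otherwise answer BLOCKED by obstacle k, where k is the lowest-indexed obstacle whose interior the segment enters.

Obstacle 1 [(14,2) (24,18) (15,21)]:
  edge (14,2)–(24,18): crosses AB
  edge (24,18)–(15,21): clear
  edge (15,21)–(14,2): crosses AB
  → BLOCKED
Obstacle 2 [(0,14) (1,5) (9,8) (10,11) (11,22)]:
  edge (0,14)–(1,5): clear
  edge (1,5)–(9,8): clear
  edge (9,8)–(10,11): clear
  edge (10,11)–(11,22): crosses AB
  edge (11,22)–(0,14): crosses AB
  → BLOCKED

BLOCKED by obstacle 1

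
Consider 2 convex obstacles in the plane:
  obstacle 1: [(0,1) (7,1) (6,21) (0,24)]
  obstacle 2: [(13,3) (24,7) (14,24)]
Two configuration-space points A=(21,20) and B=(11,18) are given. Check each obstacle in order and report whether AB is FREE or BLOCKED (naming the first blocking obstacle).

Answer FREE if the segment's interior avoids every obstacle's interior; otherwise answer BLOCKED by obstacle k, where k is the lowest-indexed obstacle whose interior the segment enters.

Obstacle 1 [(0,1) (7,1) (6,21) (0,24)]:
  edge (0,1)–(7,1): clear
  edge (7,1)–(6,21): clear
  edge (6,21)–(0,24): clear
  edge (0,24)–(0,1): clear
  midpoint (16,19) outside
  → clear
Obstacle 2 [(13,3) (24,7) (14,24)]:
  edge (13,3)–(24,7): clear
  edge (24,7)–(14,24): crosses AB
  edge (14,24)–(13,3): crosses AB
  → BLOCKED

BLOCKED by obstacle 2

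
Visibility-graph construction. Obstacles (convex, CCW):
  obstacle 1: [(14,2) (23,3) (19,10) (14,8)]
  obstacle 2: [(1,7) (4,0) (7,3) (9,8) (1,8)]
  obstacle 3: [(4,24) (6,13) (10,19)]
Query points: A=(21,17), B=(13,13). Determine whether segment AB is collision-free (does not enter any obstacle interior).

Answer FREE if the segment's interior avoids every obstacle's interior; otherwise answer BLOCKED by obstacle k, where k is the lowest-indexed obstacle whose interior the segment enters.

Obstacle 1 [(14,2) (23,3) (19,10) (14,8)]:
  edge (14,2)–(23,3): clear
  edge (23,3)–(19,10): clear
  edge (19,10)–(14,8): clear
  edge (14,8)–(14,2): clear
  midpoint (17,15) outside
  → clear
Obstacle 2 [(1,7) (4,0) (7,3) (9,8) (1,8)]:
  edge (1,7)–(4,0): clear
  edge (4,0)–(7,3): clear
  edge (7,3)–(9,8): clear
  edge (9,8)–(1,8): clear
  edge (1,8)–(1,7): clear
  midpoint (17,15) outside
  → clear
Obstacle 3 [(4,24) (6,13) (10,19)]:
  edge (4,24)–(6,13): clear
  edge (6,13)–(10,19): clear
  edge (10,19)–(4,24): clear
  midpoint (17,15) outside
  → clear

FREE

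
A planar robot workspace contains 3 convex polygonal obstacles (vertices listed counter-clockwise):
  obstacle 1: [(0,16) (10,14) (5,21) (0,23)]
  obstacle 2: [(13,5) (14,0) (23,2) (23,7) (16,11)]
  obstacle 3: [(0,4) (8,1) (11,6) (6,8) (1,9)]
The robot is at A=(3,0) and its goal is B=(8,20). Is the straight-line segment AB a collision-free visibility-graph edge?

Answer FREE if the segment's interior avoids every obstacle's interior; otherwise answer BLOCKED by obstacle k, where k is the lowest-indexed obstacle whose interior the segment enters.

Obstacle 1 [(0,16) (10,14) (5,21) (0,23)]:
  edge (0,16)–(10,14): crosses AB
  edge (10,14)–(5,21): crosses AB
  edge (5,21)–(0,23): clear
  edge (0,23)–(0,16): clear
  → BLOCKED
Obstacle 2 [(13,5) (14,0) (23,2) (23,7) (16,11)]:
  edge (13,5)–(14,0): clear
  edge (14,0)–(23,2): clear
  edge (23,2)–(23,7): clear
  edge (23,7)–(16,11): clear
  edge (16,11)–(13,5): clear
  midpoint (11/2,10) outside
  → clear
Obstacle 3 [(0,4) (8,1) (11,6) (6,8) (1,9)]:
  edge (0,4)–(8,1): crosses AB
  edge (8,1)–(11,6): clear
  edge (11,6)–(6,8): clear
  edge (6,8)–(1,9): crosses AB
  edge (1,9)–(0,4): clear
  → BLOCKED

BLOCKED by obstacle 1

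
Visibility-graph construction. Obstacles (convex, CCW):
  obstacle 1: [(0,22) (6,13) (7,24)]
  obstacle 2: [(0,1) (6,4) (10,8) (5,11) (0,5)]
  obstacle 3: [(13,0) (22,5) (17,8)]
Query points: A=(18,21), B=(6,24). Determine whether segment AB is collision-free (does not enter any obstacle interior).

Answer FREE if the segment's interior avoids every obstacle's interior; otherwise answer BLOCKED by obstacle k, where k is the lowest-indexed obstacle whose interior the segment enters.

Obstacle 1 [(0,22) (6,13) (7,24)]:
  edge (0,22)–(6,13): clear
  edge (6,13)–(7,24): crosses AB
  edge (7,24)–(0,22): crosses AB
  → BLOCKED
Obstacle 2 [(0,1) (6,4) (10,8) (5,11) (0,5)]:
  edge (0,1)–(6,4): clear
  edge (6,4)–(10,8): clear
  edge (10,8)–(5,11): clear
  edge (5,11)–(0,5): clear
  edge (0,5)–(0,1): clear
  midpoint (12,45/2) outside
  → clear
Obstacle 3 [(13,0) (22,5) (17,8)]:
  edge (13,0)–(22,5): clear
  edge (22,5)–(17,8): clear
  edge (17,8)–(13,0): clear
  midpoint (12,45/2) outside
  → clear

BLOCKED by obstacle 1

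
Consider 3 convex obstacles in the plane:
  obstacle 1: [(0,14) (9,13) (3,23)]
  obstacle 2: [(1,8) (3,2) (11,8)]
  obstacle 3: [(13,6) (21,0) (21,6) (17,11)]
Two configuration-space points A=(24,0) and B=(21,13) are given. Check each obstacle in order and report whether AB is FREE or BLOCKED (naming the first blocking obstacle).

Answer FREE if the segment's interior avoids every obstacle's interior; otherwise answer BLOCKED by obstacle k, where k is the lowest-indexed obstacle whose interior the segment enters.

Obstacle 1 [(0,14) (9,13) (3,23)]:
  edge (0,14)–(9,13): clear
  edge (9,13)–(3,23): clear
  edge (3,23)–(0,14): clear
  midpoint (45/2,13/2) outside
  → clear
Obstacle 2 [(1,8) (3,2) (11,8)]:
  edge (1,8)–(3,2): clear
  edge (3,2)–(11,8): clear
  edge (11,8)–(1,8): clear
  midpoint (45/2,13/2) outside
  → clear
Obstacle 3 [(13,6) (21,0) (21,6) (17,11)]:
  edge (13,6)–(21,0): clear
  edge (21,0)–(21,6): clear
  edge (21,6)–(17,11): clear
  edge (17,11)–(13,6): clear
  midpoint (45/2,13/2) outside
  → clear

FREE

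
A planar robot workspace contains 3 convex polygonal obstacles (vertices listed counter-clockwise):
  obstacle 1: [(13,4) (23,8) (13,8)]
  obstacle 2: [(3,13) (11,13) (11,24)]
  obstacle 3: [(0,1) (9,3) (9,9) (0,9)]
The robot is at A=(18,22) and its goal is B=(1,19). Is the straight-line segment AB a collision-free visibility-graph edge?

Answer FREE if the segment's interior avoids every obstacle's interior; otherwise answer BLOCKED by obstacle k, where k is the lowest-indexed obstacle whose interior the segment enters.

Obstacle 1 [(13,4) (23,8) (13,8)]:
  edge (13,4)–(23,8): clear
  edge (23,8)–(13,8): clear
  edge (13,8)–(13,4): clear
  midpoint (19/2,41/2) outside
  → clear
Obstacle 2 [(3,13) (11,13) (11,24)]:
  edge (3,13)–(11,13): clear
  edge (11,13)–(11,24): crosses AB
  edge (11,24)–(3,13): crosses AB
  → BLOCKED
Obstacle 3 [(0,1) (9,3) (9,9) (0,9)]:
  edge (0,1)–(9,3): clear
  edge (9,3)–(9,9): clear
  edge (9,9)–(0,9): clear
  edge (0,9)–(0,1): clear
  midpoint (19/2,41/2) outside
  → clear

BLOCKED by obstacle 2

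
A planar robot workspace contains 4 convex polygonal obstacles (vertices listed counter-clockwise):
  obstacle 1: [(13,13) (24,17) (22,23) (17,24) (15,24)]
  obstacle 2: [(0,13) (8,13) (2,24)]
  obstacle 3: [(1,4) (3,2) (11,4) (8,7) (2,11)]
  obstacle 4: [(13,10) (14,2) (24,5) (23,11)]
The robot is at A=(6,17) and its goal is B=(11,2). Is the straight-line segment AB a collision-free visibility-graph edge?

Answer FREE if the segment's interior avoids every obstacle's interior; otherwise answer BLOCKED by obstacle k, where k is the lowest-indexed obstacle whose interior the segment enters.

Obstacle 1 [(13,13) (24,17) (22,23) (17,24) (15,24)]:
  edge (13,13)–(24,17): clear
  edge (24,17)–(22,23): clear
  edge (22,23)–(17,24): clear
  edge (17,24)–(15,24): clear
  edge (15,24)–(13,13): clear
  midpoint (17/2,19/2) outside
  → clear
Obstacle 2 [(0,13) (8,13) (2,24)]:
  edge (0,13)–(8,13): crosses AB
  edge (8,13)–(2,24): crosses AB
  edge (2,24)–(0,13): clear
  → BLOCKED
Obstacle 3 [(1,4) (3,2) (11,4) (8,7) (2,11)]:
  edge (1,4)–(3,2): clear
  edge (3,2)–(11,4): crosses AB
  edge (11,4)–(8,7): crosses AB
  edge (8,7)–(2,11): clear
  edge (2,11)–(1,4): clear
  → BLOCKED
Obstacle 4 [(13,10) (14,2) (24,5) (23,11)]:
  edge (13,10)–(14,2): clear
  edge (14,2)–(24,5): clear
  edge (24,5)–(23,11): clear
  edge (23,11)–(13,10): clear
  midpoint (17/2,19/2) outside
  → clear

BLOCKED by obstacle 2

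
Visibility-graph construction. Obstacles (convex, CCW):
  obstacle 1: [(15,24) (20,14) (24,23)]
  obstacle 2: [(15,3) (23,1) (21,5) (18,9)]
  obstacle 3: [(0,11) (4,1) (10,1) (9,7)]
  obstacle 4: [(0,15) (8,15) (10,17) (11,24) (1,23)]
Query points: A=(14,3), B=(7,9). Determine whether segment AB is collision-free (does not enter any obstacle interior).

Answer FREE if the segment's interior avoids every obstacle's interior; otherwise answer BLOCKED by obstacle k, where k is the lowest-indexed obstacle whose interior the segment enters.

Obstacle 1 [(15,24) (20,14) (24,23)]:
  edge (15,24)–(20,14): clear
  edge (20,14)–(24,23): clear
  edge (24,23)–(15,24): clear
  midpoint (21/2,6) outside
  → clear
Obstacle 2 [(15,3) (23,1) (21,5) (18,9)]:
  edge (15,3)–(23,1): clear
  edge (23,1)–(21,5): clear
  edge (21,5)–(18,9): clear
  edge (18,9)–(15,3): clear
  midpoint (21/2,6) outside
  → clear
Obstacle 3 [(0,11) (4,1) (10,1) (9,7)]:
  edge (0,11)–(4,1): clear
  edge (4,1)–(10,1): clear
  edge (10,1)–(9,7): clear
  edge (9,7)–(0,11): clear
  midpoint (21/2,6) outside
  → clear
Obstacle 4 [(0,15) (8,15) (10,17) (11,24) (1,23)]:
  edge (0,15)–(8,15): clear
  edge (8,15)–(10,17): clear
  edge (10,17)–(11,24): clear
  edge (11,24)–(1,23): clear
  edge (1,23)–(0,15): clear
  midpoint (21/2,6) outside
  → clear

FREE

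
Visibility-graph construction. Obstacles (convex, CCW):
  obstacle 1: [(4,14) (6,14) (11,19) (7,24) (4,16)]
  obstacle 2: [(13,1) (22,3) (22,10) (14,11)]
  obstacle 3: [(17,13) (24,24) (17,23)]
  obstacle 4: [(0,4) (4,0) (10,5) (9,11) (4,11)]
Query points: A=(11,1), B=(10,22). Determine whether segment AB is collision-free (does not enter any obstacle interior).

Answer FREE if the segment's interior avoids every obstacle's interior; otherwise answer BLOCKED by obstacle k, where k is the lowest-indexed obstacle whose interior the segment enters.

Obstacle 1 [(4,14) (6,14) (11,19) (7,24) (4,16)]:
  edge (4,14)–(6,14): clear
  edge (6,14)–(11,19): crosses AB
  edge (11,19)–(7,24): crosses AB
  edge (7,24)–(4,16): clear
  edge (4,16)–(4,14): clear
  → BLOCKED
Obstacle 2 [(13,1) (22,3) (22,10) (14,11)]:
  edge (13,1)–(22,3): clear
  edge (22,3)–(22,10): clear
  edge (22,10)–(14,11): clear
  edge (14,11)–(13,1): clear
  midpoint (21/2,23/2) outside
  → clear
Obstacle 3 [(17,13) (24,24) (17,23)]:
  edge (17,13)–(24,24): clear
  edge (24,24)–(17,23): clear
  edge (17,23)–(17,13): clear
  midpoint (21/2,23/2) outside
  → clear
Obstacle 4 [(0,4) (4,0) (10,5) (9,11) (4,11)]:
  edge (0,4)–(4,0): clear
  edge (4,0)–(10,5): clear
  edge (10,5)–(9,11): clear
  edge (9,11)–(4,11): clear
  edge (4,11)–(0,4): clear
  midpoint (21/2,23/2) outside
  → clear

BLOCKED by obstacle 1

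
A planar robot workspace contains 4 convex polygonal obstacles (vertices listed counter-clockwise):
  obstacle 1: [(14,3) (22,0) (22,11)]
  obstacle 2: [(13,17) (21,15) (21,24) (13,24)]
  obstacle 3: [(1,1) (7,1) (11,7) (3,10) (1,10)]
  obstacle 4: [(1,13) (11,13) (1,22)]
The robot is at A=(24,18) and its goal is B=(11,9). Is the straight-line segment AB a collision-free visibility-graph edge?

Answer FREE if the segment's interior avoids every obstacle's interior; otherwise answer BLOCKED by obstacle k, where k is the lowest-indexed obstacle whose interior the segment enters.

BLOCKED by obstacle 2

Obstacle 1 [(14,3) (22,0) (22,11)]:
  edge (14,3)–(22,0): clear
  edge (22,0)–(22,11): clear
  edge (22,11)–(14,3): clear
  midpoint (35/2,27/2) outside
  → clear
Obstacle 2 [(13,17) (21,15) (21,24) (13,24)]:
  edge (13,17)–(21,15): crosses AB
  edge (21,15)–(21,24): crosses AB
  edge (21,24)–(13,24): clear
  edge (13,24)–(13,17): clear
  → BLOCKED
Obstacle 3 [(1,1) (7,1) (11,7) (3,10) (1,10)]:
  edge (1,1)–(7,1): clear
  edge (7,1)–(11,7): clear
  edge (11,7)–(3,10): clear
  edge (3,10)–(1,10): clear
  edge (1,10)–(1,1): clear
  midpoint (35/2,27/2) outside
  → clear
Obstacle 4 [(1,13) (11,13) (1,22)]:
  edge (1,13)–(11,13): clear
  edge (11,13)–(1,22): clear
  edge (1,22)–(1,13): clear
  midpoint (35/2,27/2) outside
  → clear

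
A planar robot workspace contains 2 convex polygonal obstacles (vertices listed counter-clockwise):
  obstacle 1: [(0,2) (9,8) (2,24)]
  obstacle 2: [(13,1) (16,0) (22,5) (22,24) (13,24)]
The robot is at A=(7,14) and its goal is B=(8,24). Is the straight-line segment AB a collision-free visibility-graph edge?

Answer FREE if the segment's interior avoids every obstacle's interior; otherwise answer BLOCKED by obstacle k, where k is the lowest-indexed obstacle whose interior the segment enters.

Obstacle 1 [(0,2) (9,8) (2,24)]:
  edge (0,2)–(9,8): clear
  edge (9,8)–(2,24): clear
  edge (2,24)–(0,2): clear
  midpoint (15/2,19) outside
  → clear
Obstacle 2 [(13,1) (16,0) (22,5) (22,24) (13,24)]:
  edge (13,1)–(16,0): clear
  edge (16,0)–(22,5): clear
  edge (22,5)–(22,24): clear
  edge (22,24)–(13,24): clear
  edge (13,24)–(13,1): clear
  midpoint (15/2,19) outside
  → clear

FREE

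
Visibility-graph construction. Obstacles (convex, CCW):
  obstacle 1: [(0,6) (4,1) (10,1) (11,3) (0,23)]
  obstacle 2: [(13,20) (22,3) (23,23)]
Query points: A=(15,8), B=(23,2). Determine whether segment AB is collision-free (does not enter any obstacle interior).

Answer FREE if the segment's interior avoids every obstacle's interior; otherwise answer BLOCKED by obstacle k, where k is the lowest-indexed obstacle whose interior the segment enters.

Obstacle 1 [(0,6) (4,1) (10,1) (11,3) (0,23)]:
  edge (0,6)–(4,1): clear
  edge (4,1)–(10,1): clear
  edge (10,1)–(11,3): clear
  edge (11,3)–(0,23): clear
  edge (0,23)–(0,6): clear
  midpoint (19,5) outside
  → clear
Obstacle 2 [(13,20) (22,3) (23,23)]:
  edge (13,20)–(22,3): clear
  edge (22,3)–(23,23): clear
  edge (23,23)–(13,20): clear
  midpoint (19,5) outside
  → clear

FREE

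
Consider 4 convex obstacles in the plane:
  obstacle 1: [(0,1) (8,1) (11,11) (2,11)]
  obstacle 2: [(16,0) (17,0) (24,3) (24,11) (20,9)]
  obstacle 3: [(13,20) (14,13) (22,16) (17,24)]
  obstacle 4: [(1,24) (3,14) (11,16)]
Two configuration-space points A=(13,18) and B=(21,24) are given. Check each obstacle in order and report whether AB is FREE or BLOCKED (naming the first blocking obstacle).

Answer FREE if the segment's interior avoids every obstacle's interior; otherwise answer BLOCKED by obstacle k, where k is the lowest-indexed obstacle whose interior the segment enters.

BLOCKED by obstacle 3

Obstacle 1 [(0,1) (8,1) (11,11) (2,11)]:
  edge (0,1)–(8,1): clear
  edge (8,1)–(11,11): clear
  edge (11,11)–(2,11): clear
  edge (2,11)–(0,1): clear
  midpoint (17,21) outside
  → clear
Obstacle 2 [(16,0) (17,0) (24,3) (24,11) (20,9)]:
  edge (16,0)–(17,0): clear
  edge (17,0)–(24,3): clear
  edge (24,3)–(24,11): clear
  edge (24,11)–(20,9): clear
  edge (20,9)–(16,0): clear
  midpoint (17,21) outside
  → clear
Obstacle 3 [(13,20) (14,13) (22,16) (17,24)]:
  edge (13,20)–(14,13): crosses AB
  edge (14,13)–(22,16): clear
  edge (22,16)–(17,24): crosses AB
  edge (17,24)–(13,20): clear
  → BLOCKED
Obstacle 4 [(1,24) (3,14) (11,16)]:
  edge (1,24)–(3,14): clear
  edge (3,14)–(11,16): clear
  edge (11,16)–(1,24): clear
  midpoint (17,21) outside
  → clear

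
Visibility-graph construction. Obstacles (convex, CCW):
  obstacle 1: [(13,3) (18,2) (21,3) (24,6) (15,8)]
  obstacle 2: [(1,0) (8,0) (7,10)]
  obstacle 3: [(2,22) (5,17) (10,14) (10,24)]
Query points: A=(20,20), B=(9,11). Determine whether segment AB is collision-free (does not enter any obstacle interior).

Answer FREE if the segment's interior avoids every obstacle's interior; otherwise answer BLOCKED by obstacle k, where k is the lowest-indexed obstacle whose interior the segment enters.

Obstacle 1 [(13,3) (18,2) (21,3) (24,6) (15,8)]:
  edge (13,3)–(18,2): clear
  edge (18,2)–(21,3): clear
  edge (21,3)–(24,6): clear
  edge (24,6)–(15,8): clear
  edge (15,8)–(13,3): clear
  midpoint (29/2,31/2) outside
  → clear
Obstacle 2 [(1,0) (8,0) (7,10)]:
  edge (1,0)–(8,0): clear
  edge (8,0)–(7,10): clear
  edge (7,10)–(1,0): clear
  midpoint (29/2,31/2) outside
  → clear
Obstacle 3 [(2,22) (5,17) (10,14) (10,24)]:
  edge (2,22)–(5,17): clear
  edge (5,17)–(10,14): clear
  edge (10,14)–(10,24): clear
  edge (10,24)–(2,22): clear
  midpoint (29/2,31/2) outside
  → clear

FREE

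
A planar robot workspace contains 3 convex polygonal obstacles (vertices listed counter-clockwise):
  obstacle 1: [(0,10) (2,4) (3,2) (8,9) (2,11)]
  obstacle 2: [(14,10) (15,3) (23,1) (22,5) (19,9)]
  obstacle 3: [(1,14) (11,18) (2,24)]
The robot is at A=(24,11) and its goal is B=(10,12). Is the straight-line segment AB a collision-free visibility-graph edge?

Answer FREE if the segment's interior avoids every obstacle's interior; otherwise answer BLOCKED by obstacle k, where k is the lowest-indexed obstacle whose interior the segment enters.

Obstacle 1 [(0,10) (2,4) (3,2) (8,9) (2,11)]:
  edge (0,10)–(2,4): clear
  edge (2,4)–(3,2): clear
  edge (3,2)–(8,9): clear
  edge (8,9)–(2,11): clear
  edge (2,11)–(0,10): clear
  midpoint (17,23/2) outside
  → clear
Obstacle 2 [(14,10) (15,3) (23,1) (22,5) (19,9)]:
  edge (14,10)–(15,3): clear
  edge (15,3)–(23,1): clear
  edge (23,1)–(22,5): clear
  edge (22,5)–(19,9): clear
  edge (19,9)–(14,10): clear
  midpoint (17,23/2) outside
  → clear
Obstacle 3 [(1,14) (11,18) (2,24)]:
  edge (1,14)–(11,18): clear
  edge (11,18)–(2,24): clear
  edge (2,24)–(1,14): clear
  midpoint (17,23/2) outside
  → clear

FREE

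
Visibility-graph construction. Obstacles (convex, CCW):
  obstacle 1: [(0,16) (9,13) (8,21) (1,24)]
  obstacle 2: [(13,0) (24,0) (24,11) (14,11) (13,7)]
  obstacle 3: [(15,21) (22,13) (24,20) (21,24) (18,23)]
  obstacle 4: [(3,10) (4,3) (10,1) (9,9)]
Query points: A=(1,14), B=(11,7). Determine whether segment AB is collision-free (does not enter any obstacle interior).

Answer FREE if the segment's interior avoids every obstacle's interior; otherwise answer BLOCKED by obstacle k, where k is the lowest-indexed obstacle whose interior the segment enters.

BLOCKED by obstacle 4

Obstacle 1 [(0,16) (9,13) (8,21) (1,24)]:
  edge (0,16)–(9,13): clear
  edge (9,13)–(8,21): clear
  edge (8,21)–(1,24): clear
  edge (1,24)–(0,16): clear
  midpoint (6,21/2) outside
  → clear
Obstacle 2 [(13,0) (24,0) (24,11) (14,11) (13,7)]:
  edge (13,0)–(24,0): clear
  edge (24,0)–(24,11): clear
  edge (24,11)–(14,11): clear
  edge (14,11)–(13,7): clear
  edge (13,7)–(13,0): clear
  midpoint (6,21/2) outside
  → clear
Obstacle 3 [(15,21) (22,13) (24,20) (21,24) (18,23)]:
  edge (15,21)–(22,13): clear
  edge (22,13)–(24,20): clear
  edge (24,20)–(21,24): clear
  edge (21,24)–(18,23): clear
  edge (18,23)–(15,21): clear
  midpoint (6,21/2) outside
  → clear
Obstacle 4 [(3,10) (4,3) (10,1) (9,9)]:
  edge (3,10)–(4,3): clear
  edge (4,3)–(10,1): clear
  edge (10,1)–(9,9): crosses AB
  edge (9,9)–(3,10): crosses AB
  → BLOCKED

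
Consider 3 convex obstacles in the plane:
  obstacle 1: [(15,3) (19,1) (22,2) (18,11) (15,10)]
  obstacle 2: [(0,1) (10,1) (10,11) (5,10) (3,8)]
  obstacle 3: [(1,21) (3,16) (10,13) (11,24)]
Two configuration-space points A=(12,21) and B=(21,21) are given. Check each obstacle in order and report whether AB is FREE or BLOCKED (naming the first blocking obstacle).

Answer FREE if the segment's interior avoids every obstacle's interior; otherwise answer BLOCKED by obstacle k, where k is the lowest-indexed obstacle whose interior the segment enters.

Obstacle 1 [(15,3) (19,1) (22,2) (18,11) (15,10)]:
  edge (15,3)–(19,1): clear
  edge (19,1)–(22,2): clear
  edge (22,2)–(18,11): clear
  edge (18,11)–(15,10): clear
  edge (15,10)–(15,3): clear
  midpoint (33/2,21) outside
  → clear
Obstacle 2 [(0,1) (10,1) (10,11) (5,10) (3,8)]:
  edge (0,1)–(10,1): clear
  edge (10,1)–(10,11): clear
  edge (10,11)–(5,10): clear
  edge (5,10)–(3,8): clear
  edge (3,8)–(0,1): clear
  midpoint (33/2,21) outside
  → clear
Obstacle 3 [(1,21) (3,16) (10,13) (11,24)]:
  edge (1,21)–(3,16): clear
  edge (3,16)–(10,13): clear
  edge (10,13)–(11,24): clear
  edge (11,24)–(1,21): clear
  midpoint (33/2,21) outside
  → clear

FREE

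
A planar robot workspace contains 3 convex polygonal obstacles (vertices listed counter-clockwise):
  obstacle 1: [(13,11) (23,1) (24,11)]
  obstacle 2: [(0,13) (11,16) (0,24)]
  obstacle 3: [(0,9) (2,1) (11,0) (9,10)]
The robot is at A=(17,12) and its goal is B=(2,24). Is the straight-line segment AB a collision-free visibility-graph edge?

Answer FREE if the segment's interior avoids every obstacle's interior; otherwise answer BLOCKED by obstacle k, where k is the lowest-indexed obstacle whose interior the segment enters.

FREE

Obstacle 1 [(13,11) (23,1) (24,11)]:
  edge (13,11)–(23,1): clear
  edge (23,1)–(24,11): clear
  edge (24,11)–(13,11): clear
  midpoint (19/2,18) outside
  → clear
Obstacle 2 [(0,13) (11,16) (0,24)]:
  edge (0,13)–(11,16): clear
  edge (11,16)–(0,24): clear
  edge (0,24)–(0,13): clear
  midpoint (19/2,18) outside
  → clear
Obstacle 3 [(0,9) (2,1) (11,0) (9,10)]:
  edge (0,9)–(2,1): clear
  edge (2,1)–(11,0): clear
  edge (11,0)–(9,10): clear
  edge (9,10)–(0,9): clear
  midpoint (19/2,18) outside
  → clear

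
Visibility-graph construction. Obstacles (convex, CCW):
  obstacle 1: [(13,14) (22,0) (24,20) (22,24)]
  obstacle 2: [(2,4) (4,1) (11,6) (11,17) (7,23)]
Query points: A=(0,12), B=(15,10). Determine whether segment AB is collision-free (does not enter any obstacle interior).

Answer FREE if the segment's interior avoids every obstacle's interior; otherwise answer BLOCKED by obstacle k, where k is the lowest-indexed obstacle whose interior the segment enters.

Obstacle 1 [(13,14) (22,0) (24,20) (22,24)]:
  edge (13,14)–(22,0): clear
  edge (22,0)–(24,20): clear
  edge (24,20)–(22,24): clear
  edge (22,24)–(13,14): clear
  midpoint (15/2,11) outside
  → clear
Obstacle 2 [(2,4) (4,1) (11,6) (11,17) (7,23)]:
  edge (2,4)–(4,1): clear
  edge (4,1)–(11,6): clear
  edge (11,6)–(11,17): crosses AB
  edge (11,17)–(7,23): clear
  edge (7,23)–(2,4): crosses AB
  → BLOCKED

BLOCKED by obstacle 2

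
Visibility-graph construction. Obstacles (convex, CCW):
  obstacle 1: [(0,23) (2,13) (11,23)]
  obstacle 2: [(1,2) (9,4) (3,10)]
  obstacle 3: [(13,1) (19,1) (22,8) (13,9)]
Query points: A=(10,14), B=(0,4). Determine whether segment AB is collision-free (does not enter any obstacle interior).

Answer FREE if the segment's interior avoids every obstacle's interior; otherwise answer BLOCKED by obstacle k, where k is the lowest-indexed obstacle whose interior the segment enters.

BLOCKED by obstacle 2

Obstacle 1 [(0,23) (2,13) (11,23)]:
  edge (0,23)–(2,13): clear
  edge (2,13)–(11,23): clear
  edge (11,23)–(0,23): clear
  midpoint (5,9) outside
  → clear
Obstacle 2 [(1,2) (9,4) (3,10)]:
  edge (1,2)–(9,4): clear
  edge (9,4)–(3,10): crosses AB
  edge (3,10)–(1,2): crosses AB
  → BLOCKED
Obstacle 3 [(13,1) (19,1) (22,8) (13,9)]:
  edge (13,1)–(19,1): clear
  edge (19,1)–(22,8): clear
  edge (22,8)–(13,9): clear
  edge (13,9)–(13,1): clear
  midpoint (5,9) outside
  → clear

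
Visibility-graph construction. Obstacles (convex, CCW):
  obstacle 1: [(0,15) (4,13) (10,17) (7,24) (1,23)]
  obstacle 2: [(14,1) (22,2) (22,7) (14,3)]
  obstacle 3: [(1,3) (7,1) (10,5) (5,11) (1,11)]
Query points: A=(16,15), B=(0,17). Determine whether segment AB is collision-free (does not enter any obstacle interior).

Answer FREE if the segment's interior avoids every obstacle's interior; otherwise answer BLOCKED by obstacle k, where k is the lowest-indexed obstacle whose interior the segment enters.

BLOCKED by obstacle 1

Obstacle 1 [(0,15) (4,13) (10,17) (7,24) (1,23)]:
  edge (0,15)–(4,13): clear
  edge (4,13)–(10,17): crosses AB
  edge (10,17)–(7,24): clear
  edge (7,24)–(1,23): clear
  edge (1,23)–(0,15): crosses AB
  → BLOCKED
Obstacle 2 [(14,1) (22,2) (22,7) (14,3)]:
  edge (14,1)–(22,2): clear
  edge (22,2)–(22,7): clear
  edge (22,7)–(14,3): clear
  edge (14,3)–(14,1): clear
  midpoint (8,16) outside
  → clear
Obstacle 3 [(1,3) (7,1) (10,5) (5,11) (1,11)]:
  edge (1,3)–(7,1): clear
  edge (7,1)–(10,5): clear
  edge (10,5)–(5,11): clear
  edge (5,11)–(1,11): clear
  edge (1,11)–(1,3): clear
  midpoint (8,16) outside
  → clear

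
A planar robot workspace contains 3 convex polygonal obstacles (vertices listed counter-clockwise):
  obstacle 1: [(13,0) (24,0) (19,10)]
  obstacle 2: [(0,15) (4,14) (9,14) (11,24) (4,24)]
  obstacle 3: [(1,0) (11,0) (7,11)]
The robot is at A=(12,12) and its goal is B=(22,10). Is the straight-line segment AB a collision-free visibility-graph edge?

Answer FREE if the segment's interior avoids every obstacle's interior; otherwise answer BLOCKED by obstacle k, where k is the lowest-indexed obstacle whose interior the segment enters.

Obstacle 1 [(13,0) (24,0) (19,10)]:
  edge (13,0)–(24,0): clear
  edge (24,0)–(19,10): clear
  edge (19,10)–(13,0): clear
  midpoint (17,11) outside
  → clear
Obstacle 2 [(0,15) (4,14) (9,14) (11,24) (4,24)]:
  edge (0,15)–(4,14): clear
  edge (4,14)–(9,14): clear
  edge (9,14)–(11,24): clear
  edge (11,24)–(4,24): clear
  edge (4,24)–(0,15): clear
  midpoint (17,11) outside
  → clear
Obstacle 3 [(1,0) (11,0) (7,11)]:
  edge (1,0)–(11,0): clear
  edge (11,0)–(7,11): clear
  edge (7,11)–(1,0): clear
  midpoint (17,11) outside
  → clear

FREE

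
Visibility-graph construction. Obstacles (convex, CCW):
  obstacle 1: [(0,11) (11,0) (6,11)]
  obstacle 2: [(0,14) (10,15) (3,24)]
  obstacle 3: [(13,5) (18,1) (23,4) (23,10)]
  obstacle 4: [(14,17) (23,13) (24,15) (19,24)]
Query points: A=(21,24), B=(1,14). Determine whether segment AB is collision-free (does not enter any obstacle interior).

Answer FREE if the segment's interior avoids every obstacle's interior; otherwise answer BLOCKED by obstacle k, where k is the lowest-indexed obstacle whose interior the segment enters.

Obstacle 1 [(0,11) (11,0) (6,11)]:
  edge (0,11)–(11,0): clear
  edge (11,0)–(6,11): clear
  edge (6,11)–(0,11): clear
  midpoint (11,19) outside
  → clear
Obstacle 2 [(0,14) (10,15) (3,24)]:
  edge (0,14)–(10,15): crosses AB
  edge (10,15)–(3,24): crosses AB
  edge (3,24)–(0,14): clear
  → BLOCKED
Obstacle 3 [(13,5) (18,1) (23,4) (23,10)]:
  edge (13,5)–(18,1): clear
  edge (18,1)–(23,4): clear
  edge (23,4)–(23,10): clear
  edge (23,10)–(13,5): clear
  midpoint (11,19) outside
  → clear
Obstacle 4 [(14,17) (23,13) (24,15) (19,24)]:
  edge (14,17)–(23,13): clear
  edge (23,13)–(24,15): clear
  edge (24,15)–(19,24): crosses AB
  edge (19,24)–(14,17): crosses AB
  → BLOCKED

BLOCKED by obstacle 2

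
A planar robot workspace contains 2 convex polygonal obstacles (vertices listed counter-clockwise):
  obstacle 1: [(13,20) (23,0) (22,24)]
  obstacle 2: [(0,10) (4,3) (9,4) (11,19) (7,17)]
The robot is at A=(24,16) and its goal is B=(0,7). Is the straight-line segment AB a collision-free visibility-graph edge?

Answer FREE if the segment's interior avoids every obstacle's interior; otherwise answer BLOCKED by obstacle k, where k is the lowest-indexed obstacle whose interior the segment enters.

BLOCKED by obstacle 1

Obstacle 1 [(13,20) (23,0) (22,24)]:
  edge (13,20)–(23,0): crosses AB
  edge (23,0)–(22,24): crosses AB
  edge (22,24)–(13,20): clear
  → BLOCKED
Obstacle 2 [(0,10) (4,3) (9,4) (11,19) (7,17)]:
  edge (0,10)–(4,3): crosses AB
  edge (4,3)–(9,4): clear
  edge (9,4)–(11,19): crosses AB
  edge (11,19)–(7,17): clear
  edge (7,17)–(0,10): clear
  → BLOCKED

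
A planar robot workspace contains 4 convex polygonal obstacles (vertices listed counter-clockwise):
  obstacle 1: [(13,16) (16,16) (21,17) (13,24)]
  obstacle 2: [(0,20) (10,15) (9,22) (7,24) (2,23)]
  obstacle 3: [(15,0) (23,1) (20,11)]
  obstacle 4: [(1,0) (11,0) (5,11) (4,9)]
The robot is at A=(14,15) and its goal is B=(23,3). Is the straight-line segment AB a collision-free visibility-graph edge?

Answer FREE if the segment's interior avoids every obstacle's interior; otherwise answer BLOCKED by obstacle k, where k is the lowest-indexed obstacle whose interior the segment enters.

BLOCKED by obstacle 3

Obstacle 1 [(13,16) (16,16) (21,17) (13,24)]:
  edge (13,16)–(16,16): clear
  edge (16,16)–(21,17): clear
  edge (21,17)–(13,24): clear
  edge (13,24)–(13,16): clear
  midpoint (37/2,9) outside
  → clear
Obstacle 2 [(0,20) (10,15) (9,22) (7,24) (2,23)]:
  edge (0,20)–(10,15): clear
  edge (10,15)–(9,22): clear
  edge (9,22)–(7,24): clear
  edge (7,24)–(2,23): clear
  edge (2,23)–(0,20): clear
  midpoint (37/2,9) outside
  → clear
Obstacle 3 [(15,0) (23,1) (20,11)]:
  edge (15,0)–(23,1): clear
  edge (23,1)–(20,11): crosses AB
  edge (20,11)–(15,0): crosses AB
  → BLOCKED
Obstacle 4 [(1,0) (11,0) (5,11) (4,9)]:
  edge (1,0)–(11,0): clear
  edge (11,0)–(5,11): clear
  edge (5,11)–(4,9): clear
  edge (4,9)–(1,0): clear
  midpoint (37/2,9) outside
  → clear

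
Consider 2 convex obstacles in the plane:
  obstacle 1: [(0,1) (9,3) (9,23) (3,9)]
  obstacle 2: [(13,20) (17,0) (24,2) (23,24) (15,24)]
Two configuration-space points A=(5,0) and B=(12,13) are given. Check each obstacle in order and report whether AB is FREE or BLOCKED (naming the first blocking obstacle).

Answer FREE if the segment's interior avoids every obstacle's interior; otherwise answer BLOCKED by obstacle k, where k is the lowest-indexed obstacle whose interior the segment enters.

BLOCKED by obstacle 1

Obstacle 1 [(0,1) (9,3) (9,23) (3,9)]:
  edge (0,1)–(9,3): crosses AB
  edge (9,3)–(9,23): crosses AB
  edge (9,23)–(3,9): clear
  edge (3,9)–(0,1): clear
  → BLOCKED
Obstacle 2 [(13,20) (17,0) (24,2) (23,24) (15,24)]:
  edge (13,20)–(17,0): clear
  edge (17,0)–(24,2): clear
  edge (24,2)–(23,24): clear
  edge (23,24)–(15,24): clear
  edge (15,24)–(13,20): clear
  midpoint (17/2,13/2) outside
  → clear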